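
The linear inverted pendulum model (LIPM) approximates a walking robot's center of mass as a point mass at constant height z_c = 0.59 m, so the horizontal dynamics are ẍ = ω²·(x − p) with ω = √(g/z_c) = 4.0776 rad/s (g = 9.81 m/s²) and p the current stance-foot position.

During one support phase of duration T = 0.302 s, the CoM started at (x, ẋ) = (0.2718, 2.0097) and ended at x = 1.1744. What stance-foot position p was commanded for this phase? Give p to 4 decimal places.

ωT = 4.0776·0.302 = 1.231435; cosh(ωT) = 1.859008, sinh(ωT) = 1.567135
x(T) = p + (x₀−p)·cosh(ωT) + (ẋ₀/ω)·sinh(ωT) ⇒ p·(1 − cosh) = x(T) − x₀·cosh − (ẋ₀/ω)·sinh
numerator   = 1.1744 − (0.2718)·1.859008 − (2.0097/4.0776)·1.567135 = -0.103262
denominator = 1 − 1.859008 = -0.859008
p = -0.103262 / -0.859008 = 0.1202

p = 0.1202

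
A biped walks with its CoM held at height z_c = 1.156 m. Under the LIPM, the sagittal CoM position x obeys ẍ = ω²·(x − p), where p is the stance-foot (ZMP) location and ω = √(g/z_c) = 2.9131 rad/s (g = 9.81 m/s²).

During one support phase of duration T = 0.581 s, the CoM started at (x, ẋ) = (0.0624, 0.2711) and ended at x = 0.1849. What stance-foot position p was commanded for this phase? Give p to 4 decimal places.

p = 0.1297

ωT = 2.9131·0.581 = 1.692511; cosh(ωT) = 2.808582, sinh(ωT) = 2.624525
x(T) = p + (x₀−p)·cosh(ωT) + (ẋ₀/ω)·sinh(ωT) ⇒ p·(1 − cosh) = x(T) − x₀·cosh − (ẋ₀/ω)·sinh
numerator   = 0.1849 − (0.0624)·2.808582 − (0.2711/2.9131)·2.624525 = -0.234600
denominator = 1 − 2.808582 = -1.808582
p = -0.234600 / -1.808582 = 0.1297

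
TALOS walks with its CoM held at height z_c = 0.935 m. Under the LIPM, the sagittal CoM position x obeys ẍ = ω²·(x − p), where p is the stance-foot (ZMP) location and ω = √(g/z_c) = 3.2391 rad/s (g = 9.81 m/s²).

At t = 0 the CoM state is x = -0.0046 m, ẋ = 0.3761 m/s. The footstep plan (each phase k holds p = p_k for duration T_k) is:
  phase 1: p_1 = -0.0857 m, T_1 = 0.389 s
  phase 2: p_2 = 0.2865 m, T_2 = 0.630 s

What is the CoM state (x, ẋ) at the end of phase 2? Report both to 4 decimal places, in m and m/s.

phase 1: p=-0.0857, T=0.389, ωT=1.260010, cosh=1.904554, sinh=1.620903; start (x,ẋ)=(-0.004600, 0.376100) → end (x,ẋ)=(0.256966, 1.142099)
phase 2: p=0.2865, T=0.630, ωT=2.040633, cosh=3.912713, sinh=3.782766; start (x,ẋ)=(0.256966, 1.142099) → end (x,ẋ)=(1.504738, 4.106838)

x = 1.5047, ẋ = 4.1068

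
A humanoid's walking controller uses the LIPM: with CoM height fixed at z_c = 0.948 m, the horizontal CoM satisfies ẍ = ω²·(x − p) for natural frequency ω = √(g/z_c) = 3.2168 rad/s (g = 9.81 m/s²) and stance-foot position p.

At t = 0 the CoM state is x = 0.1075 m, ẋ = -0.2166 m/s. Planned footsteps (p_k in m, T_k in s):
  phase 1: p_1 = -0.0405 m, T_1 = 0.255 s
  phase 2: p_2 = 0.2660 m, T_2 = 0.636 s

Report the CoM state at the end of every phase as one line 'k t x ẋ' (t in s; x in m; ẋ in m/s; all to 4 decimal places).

phase 1: p=-0.0405, T=0.255, ωT=0.820284, cosh=1.355726, sinh=0.915419; start (x,ẋ)=(0.107500, -0.216600) → end (x,ẋ)=(0.098509, 0.142168)
phase 2: p=0.2660, T=0.636, ωT=2.045885, cosh=3.932633, sinh=3.803367; start (x,ẋ)=(0.098509, 0.142168) → end (x,ẋ)=(-0.224590, -1.490107)

1 0.2550 0.0985 0.1422
2 0.8910 -0.2246 -1.4901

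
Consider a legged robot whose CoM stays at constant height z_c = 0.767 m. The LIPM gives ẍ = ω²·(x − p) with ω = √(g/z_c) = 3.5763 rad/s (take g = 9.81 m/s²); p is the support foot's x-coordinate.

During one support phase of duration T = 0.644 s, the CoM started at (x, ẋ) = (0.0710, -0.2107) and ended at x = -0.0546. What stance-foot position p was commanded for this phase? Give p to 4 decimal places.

ωT = 3.5763·0.644 = 2.303137; cosh(ωT) = 5.052734, sinh(ωT) = 4.952789
x(T) = p + (x₀−p)·cosh(ωT) + (ẋ₀/ω)·sinh(ωT) ⇒ p·(1 − cosh) = x(T) − x₀·cosh − (ẋ₀/ω)·sinh
numerator   = -0.0546 − (0.0710)·5.052734 − (-0.2107/3.5763)·4.952789 = -0.121547
denominator = 1 − 5.052734 = -4.052734
p = -0.121547 / -4.052734 = 0.0300

p = 0.0300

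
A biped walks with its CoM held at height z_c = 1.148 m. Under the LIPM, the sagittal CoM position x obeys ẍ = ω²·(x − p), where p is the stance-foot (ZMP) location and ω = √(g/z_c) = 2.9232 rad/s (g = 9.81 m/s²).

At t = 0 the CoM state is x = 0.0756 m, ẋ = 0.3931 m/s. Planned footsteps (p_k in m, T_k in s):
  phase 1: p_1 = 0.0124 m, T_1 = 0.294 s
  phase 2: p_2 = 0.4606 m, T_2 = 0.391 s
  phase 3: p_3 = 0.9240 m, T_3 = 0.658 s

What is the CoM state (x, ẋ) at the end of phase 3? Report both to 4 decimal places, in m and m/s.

phase 1: p=0.0124, T=0.294, ωT=0.859421, cosh=1.392600, sinh=0.969193; start (x,ẋ)=(0.075600, 0.393100) → end (x,ẋ)=(0.230745, 0.726486)
phase 2: p=0.4606, T=0.391, ωT=1.142971, cosh=1.727471, sinh=1.408601; start (x,ẋ)=(0.230745, 0.726486) → end (x,ẋ)=(0.413604, 0.308528)
phase 3: p=0.9240, T=0.658, ωT=1.923466, cosh=3.495369, sinh=3.349269; start (x,ẋ)=(0.413604, 0.308528) → end (x,ẋ)=(-0.506524, -3.918654)

x = -0.5065, ẋ = -3.9187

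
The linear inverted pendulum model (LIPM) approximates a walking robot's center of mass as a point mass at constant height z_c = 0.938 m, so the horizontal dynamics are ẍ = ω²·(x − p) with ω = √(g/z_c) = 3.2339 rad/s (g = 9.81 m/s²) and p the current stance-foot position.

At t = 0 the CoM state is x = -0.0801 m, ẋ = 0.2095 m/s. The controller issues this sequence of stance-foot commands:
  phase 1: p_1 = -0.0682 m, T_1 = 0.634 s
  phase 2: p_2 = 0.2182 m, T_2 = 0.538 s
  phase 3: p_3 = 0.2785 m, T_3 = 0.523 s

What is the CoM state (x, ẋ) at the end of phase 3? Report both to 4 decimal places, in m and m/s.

x = 2.0289, ẋ = 5.7277

phase 1: p=-0.0682, T=0.634, ωT=2.050293, cosh=3.949436, sinh=3.820739; start (x,ẋ)=(-0.080100, 0.209500) → end (x,ẋ)=(0.132319, 0.680372)
phase 2: p=0.2182, T=0.538, ωT=1.739838, cosh=2.935985, sinh=2.760436; start (x,ẋ)=(0.132319, 0.680372) → end (x,ẋ)=(0.546814, 1.230900)
phase 3: p=0.2785, T=0.523, ωT=1.691330, cosh=2.805483, sinh=2.621209; start (x,ẋ)=(0.546814, 1.230900) → end (x,ẋ)=(2.028946, 5.727696)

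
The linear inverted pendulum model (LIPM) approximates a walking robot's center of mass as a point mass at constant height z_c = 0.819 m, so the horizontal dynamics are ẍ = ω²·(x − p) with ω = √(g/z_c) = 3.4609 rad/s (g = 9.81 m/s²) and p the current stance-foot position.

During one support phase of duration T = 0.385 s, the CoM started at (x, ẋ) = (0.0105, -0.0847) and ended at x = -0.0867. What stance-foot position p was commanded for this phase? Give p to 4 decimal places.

ωT = 3.4609·0.385 = 1.332447; cosh(ωT) = 2.027068, sinh(ωT) = 1.763237
x(T) = p + (x₀−p)·cosh(ωT) + (ẋ₀/ω)·sinh(ωT) ⇒ p·(1 − cosh) = x(T) − x₀·cosh − (ẋ₀/ω)·sinh
numerator   = -0.0867 − (0.0105)·2.027068 − (-0.0847/3.4609)·1.763237 = -0.064832
denominator = 1 − 2.027068 = -1.027068
p = -0.064832 / -1.027068 = 0.0631

p = 0.0631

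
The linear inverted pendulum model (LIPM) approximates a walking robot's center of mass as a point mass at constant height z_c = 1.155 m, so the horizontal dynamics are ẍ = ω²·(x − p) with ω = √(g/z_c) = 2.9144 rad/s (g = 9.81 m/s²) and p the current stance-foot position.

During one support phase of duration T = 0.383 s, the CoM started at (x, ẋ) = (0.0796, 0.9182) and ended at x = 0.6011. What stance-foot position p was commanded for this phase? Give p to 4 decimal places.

ωT = 2.9144·0.383 = 1.116215; cosh(ωT) = 1.690397, sinh(ωT) = 1.362880
x(T) = p + (x₀−p)·cosh(ωT) + (ẋ₀/ω)·sinh(ωT) ⇒ p·(1 − cosh) = x(T) − x₀·cosh − (ẋ₀/ω)·sinh
numerator   = 0.6011 − (0.0796)·1.690397 − (0.9182/2.9144)·1.362880 = 0.037161
denominator = 1 − 1.690397 = -0.690397
p = 0.037161 / -0.690397 = -0.0538

p = -0.0538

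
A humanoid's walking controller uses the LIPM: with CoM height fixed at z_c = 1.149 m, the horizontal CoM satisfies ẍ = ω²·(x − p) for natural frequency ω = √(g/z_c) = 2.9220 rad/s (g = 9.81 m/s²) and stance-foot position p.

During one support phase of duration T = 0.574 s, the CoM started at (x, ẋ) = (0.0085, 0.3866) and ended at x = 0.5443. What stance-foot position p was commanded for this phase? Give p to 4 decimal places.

p = -0.1013

ωT = 2.9220·0.574 = 1.677228; cosh(ωT) = 2.768797, sinh(ωT) = 2.581906
x(T) = p + (x₀−p)·cosh(ωT) + (ẋ₀/ω)·sinh(ωT) ⇒ p·(1 − cosh) = x(T) − x₀·cosh − (ẋ₀/ω)·sinh
numerator   = 0.5443 − (0.0085)·2.768797 − (0.3866/2.9220)·2.581906 = 0.179162
denominator = 1 − 2.768797 = -1.768797
p = 0.179162 / -1.768797 = -0.1013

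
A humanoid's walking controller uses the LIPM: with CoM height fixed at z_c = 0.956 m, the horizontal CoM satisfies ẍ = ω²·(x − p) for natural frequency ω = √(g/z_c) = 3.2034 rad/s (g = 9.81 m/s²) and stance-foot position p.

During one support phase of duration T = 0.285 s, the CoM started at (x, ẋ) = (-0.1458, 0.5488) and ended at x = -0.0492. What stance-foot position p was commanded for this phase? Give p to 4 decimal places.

ωT = 3.2034·0.285 = 0.912969; cosh(ωT) = 1.446520, sinh(ωT) = 1.045189
x(T) = p + (x₀−p)·cosh(ωT) + (ẋ₀/ω)·sinh(ωT) ⇒ p·(1 − cosh) = x(T) − x₀·cosh − (ẋ₀/ω)·sinh
numerator   = -0.0492 − (-0.1458)·1.446520 − (0.5488/3.2034)·1.045189 = -0.017357
denominator = 1 − 1.446520 = -0.446520
p = -0.017357 / -0.446520 = 0.0389

p = 0.0389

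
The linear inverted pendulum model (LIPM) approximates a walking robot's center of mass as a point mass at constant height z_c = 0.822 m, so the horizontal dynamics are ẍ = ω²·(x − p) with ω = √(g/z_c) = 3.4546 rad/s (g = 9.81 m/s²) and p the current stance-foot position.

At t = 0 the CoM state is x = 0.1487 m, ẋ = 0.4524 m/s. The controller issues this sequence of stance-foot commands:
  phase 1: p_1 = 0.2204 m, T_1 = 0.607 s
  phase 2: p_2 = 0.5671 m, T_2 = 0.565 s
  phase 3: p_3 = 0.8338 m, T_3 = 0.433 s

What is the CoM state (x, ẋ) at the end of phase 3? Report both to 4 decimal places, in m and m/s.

x = 2.3355, ẋ = 5.4350

phase 1: p=0.2204, T=0.607, ωT=2.096942, cosh=4.132034, sinh=4.009203; start (x,ẋ)=(0.148700, 0.452400) → end (x,ẋ)=(0.449162, 0.876274)
phase 2: p=0.5671, T=0.565, ωT=1.951849, cosh=3.591853, sinh=3.449842; start (x,ẋ)=(0.449162, 0.876274) → end (x,ẋ)=(1.018549, 1.741877)
phase 3: p=0.8338, T=0.433, ωT=1.495842, cosh=2.343576, sinh=2.119516; start (x,ẋ)=(1.018549, 1.741877) → end (x,ẋ)=(2.335476, 5.434972)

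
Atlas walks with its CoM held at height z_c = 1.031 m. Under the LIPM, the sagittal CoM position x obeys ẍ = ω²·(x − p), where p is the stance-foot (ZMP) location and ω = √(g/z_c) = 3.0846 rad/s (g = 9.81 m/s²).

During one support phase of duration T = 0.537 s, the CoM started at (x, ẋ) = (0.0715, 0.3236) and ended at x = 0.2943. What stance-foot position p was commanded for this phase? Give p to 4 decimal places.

p = 0.0960

ωT = 3.0846·0.537 = 1.656430; cosh(ωT) = 2.715694, sinh(ωT) = 2.524875
x(T) = p + (x₀−p)·cosh(ωT) + (ẋ₀/ω)·sinh(ωT) ⇒ p·(1 − cosh) = x(T) − x₀·cosh − (ẋ₀/ω)·sinh
numerator   = 0.2943 − (0.0715)·2.715694 − (0.3236/3.0846)·2.524875 = -0.164752
denominator = 1 − 2.715694 = -1.715694
p = -0.164752 / -1.715694 = 0.0960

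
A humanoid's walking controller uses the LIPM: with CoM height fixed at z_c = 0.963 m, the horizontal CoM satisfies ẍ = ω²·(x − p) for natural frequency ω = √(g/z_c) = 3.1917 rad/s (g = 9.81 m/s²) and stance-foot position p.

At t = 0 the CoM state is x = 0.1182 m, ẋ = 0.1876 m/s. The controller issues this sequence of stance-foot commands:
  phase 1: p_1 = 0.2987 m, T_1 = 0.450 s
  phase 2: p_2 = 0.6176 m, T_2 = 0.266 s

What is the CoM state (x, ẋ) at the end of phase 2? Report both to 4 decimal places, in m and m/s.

x = -0.4336, ẋ = -2.8420

phase 1: p=0.2987, T=0.450, ωT=1.436265, cosh=2.221388, sinh=1.983573; start (x,ẋ)=(0.118200, 0.187600) → end (x,ẋ)=(0.014329, -0.726008)
phase 2: p=0.6176, T=0.266, ωT=0.848992, cosh=1.382568, sinh=0.954722; start (x,ẋ)=(0.014329, -0.726008) → end (x,ẋ)=(-0.433632, -2.842035)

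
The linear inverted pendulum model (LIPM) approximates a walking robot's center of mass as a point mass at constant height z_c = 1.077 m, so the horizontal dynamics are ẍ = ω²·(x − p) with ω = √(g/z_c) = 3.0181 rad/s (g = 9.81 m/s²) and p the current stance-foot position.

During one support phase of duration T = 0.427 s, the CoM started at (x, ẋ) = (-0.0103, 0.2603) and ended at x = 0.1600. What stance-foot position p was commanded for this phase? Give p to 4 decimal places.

p = -0.0373

ωT = 3.0181·0.427 = 1.288729; cosh(ωT) = 1.951896, sinh(ωT) = 1.676275
x(T) = p + (x₀−p)·cosh(ωT) + (ẋ₀/ω)·sinh(ωT) ⇒ p·(1 − cosh) = x(T) − x₀·cosh − (ẋ₀/ω)·sinh
numerator   = 0.1600 − (-0.0103)·1.951896 − (0.2603/3.0181)·1.676275 = 0.035532
denominator = 1 − 1.951896 = -0.951896
p = 0.035532 / -0.951896 = -0.0373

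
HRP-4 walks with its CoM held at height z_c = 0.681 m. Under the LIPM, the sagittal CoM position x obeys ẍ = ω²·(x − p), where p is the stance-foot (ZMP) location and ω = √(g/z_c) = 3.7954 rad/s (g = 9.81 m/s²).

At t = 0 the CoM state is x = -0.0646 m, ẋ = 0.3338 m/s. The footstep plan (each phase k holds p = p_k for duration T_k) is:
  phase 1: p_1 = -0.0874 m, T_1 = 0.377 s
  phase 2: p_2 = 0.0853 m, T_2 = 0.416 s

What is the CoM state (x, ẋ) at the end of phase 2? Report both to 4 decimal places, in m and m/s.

phase 1: p=-0.0874, T=0.377, ωT=1.430866, cosh=2.210710, sinh=1.971608; start (x,ẋ)=(-0.064600, 0.333800) → end (x,ẋ)=(0.136404, 0.908548)
phase 2: p=0.0853, T=0.416, ωT=1.578886, cosh=2.527878, sinh=2.321674; start (x,ẋ)=(0.136404, 0.908548) → end (x,ẋ)=(0.770251, 2.747015)

x = 0.7703, ẋ = 2.7470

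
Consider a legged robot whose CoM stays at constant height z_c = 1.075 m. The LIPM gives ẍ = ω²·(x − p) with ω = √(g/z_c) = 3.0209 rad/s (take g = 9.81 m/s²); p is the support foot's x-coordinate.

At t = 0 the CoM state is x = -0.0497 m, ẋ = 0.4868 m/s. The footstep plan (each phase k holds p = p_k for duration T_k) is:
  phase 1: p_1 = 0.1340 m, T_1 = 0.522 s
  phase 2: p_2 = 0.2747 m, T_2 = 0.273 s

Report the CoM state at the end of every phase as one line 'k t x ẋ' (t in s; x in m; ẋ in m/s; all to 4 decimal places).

1 0.5220 0.0438 -0.0573
2 0.7950 -0.0568 -0.7206

phase 1: p=0.1340, T=0.522, ωT=1.576910, cosh=2.523294, sinh=2.316682; start (x,ẋ)=(-0.049700, 0.486800) → end (x,ẋ)=(0.043790, -0.057278)
phase 2: p=0.2747, T=0.273, ωT=0.824706, cosh=1.359787, sinh=0.921423; start (x,ẋ)=(0.043790, -0.057278) → end (x,ẋ)=(-0.056759, -0.720629)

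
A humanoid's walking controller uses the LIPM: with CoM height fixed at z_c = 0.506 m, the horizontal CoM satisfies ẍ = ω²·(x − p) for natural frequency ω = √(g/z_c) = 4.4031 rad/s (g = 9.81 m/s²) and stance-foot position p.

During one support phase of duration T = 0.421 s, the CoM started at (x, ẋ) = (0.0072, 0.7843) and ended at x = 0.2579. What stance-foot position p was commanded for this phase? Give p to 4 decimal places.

p = 0.1411

ωT = 4.4031·0.421 = 1.853705; cosh(ωT) = 3.270041, sinh(ωT) = 3.113386
x(T) = p + (x₀−p)·cosh(ωT) + (ẋ₀/ω)·sinh(ωT) ⇒ p·(1 − cosh) = x(T) − x₀·cosh − (ẋ₀/ω)·sinh
numerator   = 0.2579 − (0.0072)·3.270041 − (0.7843/4.4031)·3.113386 = -0.320215
denominator = 1 − 3.270041 = -2.270041
p = -0.320215 / -2.270041 = 0.1411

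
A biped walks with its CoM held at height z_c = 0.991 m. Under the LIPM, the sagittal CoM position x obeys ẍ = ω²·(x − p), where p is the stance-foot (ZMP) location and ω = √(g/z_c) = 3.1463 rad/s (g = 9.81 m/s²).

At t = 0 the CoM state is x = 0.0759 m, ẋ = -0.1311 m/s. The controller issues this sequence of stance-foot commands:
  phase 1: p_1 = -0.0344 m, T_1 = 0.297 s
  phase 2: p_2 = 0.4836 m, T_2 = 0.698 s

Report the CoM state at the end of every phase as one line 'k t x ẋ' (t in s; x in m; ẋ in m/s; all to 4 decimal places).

1 0.2970 0.0828 0.1810
2 0.9950 -1.0849 -4.7746

phase 1: p=-0.0344, T=0.297, ωT=0.934451, cosh=1.469309, sinh=1.076507; start (x,ẋ)=(0.075900, -0.131100) → end (x,ẋ)=(0.082809, 0.180961)
phase 2: p=0.4836, T=0.698, ωT=2.196117, cosh=4.550638, sinh=4.439403; start (x,ẋ)=(0.082809, 0.180961) → end (x,ẋ)=(-1.084920, -4.774639)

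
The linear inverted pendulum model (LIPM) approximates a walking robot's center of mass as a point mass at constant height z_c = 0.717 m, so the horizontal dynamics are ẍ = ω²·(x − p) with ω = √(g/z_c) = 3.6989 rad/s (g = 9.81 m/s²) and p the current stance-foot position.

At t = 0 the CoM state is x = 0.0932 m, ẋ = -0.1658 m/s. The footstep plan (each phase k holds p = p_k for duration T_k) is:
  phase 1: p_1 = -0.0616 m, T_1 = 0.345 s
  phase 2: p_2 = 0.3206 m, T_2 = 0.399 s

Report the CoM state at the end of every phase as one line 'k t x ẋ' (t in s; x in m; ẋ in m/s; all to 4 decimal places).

1 0.3450 0.1633 0.6257
2 0.7440 0.3091 0.2336

phase 1: p=-0.0616, T=0.345, ωT=1.276120, cosh=1.930916, sinh=1.651798; start (x,ẋ)=(0.093200, -0.165800) → end (x,ẋ)=(0.163265, 0.625657)
phase 2: p=0.3206, T=0.399, ωT=1.475861, cosh=2.301692, sinh=2.073110; start (x,ẋ)=(0.163265, 0.625657) → end (x,ẋ)=(0.309124, 0.233591)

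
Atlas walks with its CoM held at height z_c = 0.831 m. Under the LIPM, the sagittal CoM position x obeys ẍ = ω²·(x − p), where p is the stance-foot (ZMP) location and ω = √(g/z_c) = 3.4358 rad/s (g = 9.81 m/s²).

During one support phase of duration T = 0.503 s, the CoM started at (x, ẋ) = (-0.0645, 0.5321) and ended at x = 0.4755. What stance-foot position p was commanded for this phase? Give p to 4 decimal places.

p = -0.1263

ωT = 3.4358·0.503 = 1.728207; cosh(ωT) = 2.904077, sinh(ωT) = 2.726475
x(T) = p + (x₀−p)·cosh(ωT) + (ẋ₀/ω)·sinh(ωT) ⇒ p·(1 − cosh) = x(T) − x₀·cosh − (ẋ₀/ω)·sinh
numerator   = 0.4755 − (-0.0645)·2.904077 − (0.5321/3.4358)·2.726475 = 0.240566
denominator = 1 − 2.904077 = -1.904077
p = 0.240566 / -1.904077 = -0.1263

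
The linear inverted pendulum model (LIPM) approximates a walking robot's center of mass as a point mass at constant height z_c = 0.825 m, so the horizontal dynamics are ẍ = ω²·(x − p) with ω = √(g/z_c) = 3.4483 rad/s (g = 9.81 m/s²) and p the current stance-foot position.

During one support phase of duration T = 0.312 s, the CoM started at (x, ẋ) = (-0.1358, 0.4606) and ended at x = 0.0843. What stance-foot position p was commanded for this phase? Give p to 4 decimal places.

p = -0.2096

ωT = 3.4483·0.312 = 1.075870; cosh(ωT) = 1.636772, sinh(ωT) = 1.295770
x(T) = p + (x₀−p)·cosh(ωT) + (ẋ₀/ω)·sinh(ωT) ⇒ p·(1 − cosh) = x(T) − x₀·cosh − (ẋ₀/ω)·sinh
numerator   = 0.0843 − (-0.1358)·1.636772 − (0.4606/3.4483)·1.295770 = 0.133494
denominator = 1 − 1.636772 = -0.636772
p = 0.133494 / -0.636772 = -0.2096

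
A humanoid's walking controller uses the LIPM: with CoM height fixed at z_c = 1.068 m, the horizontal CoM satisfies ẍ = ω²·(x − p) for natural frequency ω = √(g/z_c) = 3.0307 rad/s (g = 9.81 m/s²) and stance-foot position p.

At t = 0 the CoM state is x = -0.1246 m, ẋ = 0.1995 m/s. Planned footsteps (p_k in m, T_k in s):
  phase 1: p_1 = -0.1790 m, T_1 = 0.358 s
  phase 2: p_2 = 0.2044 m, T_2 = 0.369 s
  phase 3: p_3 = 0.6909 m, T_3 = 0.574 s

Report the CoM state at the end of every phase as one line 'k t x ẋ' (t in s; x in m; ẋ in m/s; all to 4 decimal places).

phase 1: p=-0.1790, T=0.358, ωT=1.084991, cosh=1.648658, sinh=1.310754; start (x,ẋ)=(-0.124600, 0.199500) → end (x,ẋ)=(-0.003031, 0.545011)
phase 2: p=0.2044, T=0.369, ωT=1.118328, cosh=1.693280, sinh=1.366455; start (x,ẋ)=(-0.003031, 0.545011) → end (x,ẋ)=(0.098891, 0.063821)
phase 3: p=0.6909, T=0.574, ωT=1.739622, cosh=2.935388, sinh=2.759801; start (x,ẋ)=(0.098891, 0.063821) → end (x,ẋ)=(-0.988759, -4.764298)

1 0.3580 -0.0030 0.5450
2 0.7270 0.0989 0.0638
3 1.3010 -0.9888 -4.7643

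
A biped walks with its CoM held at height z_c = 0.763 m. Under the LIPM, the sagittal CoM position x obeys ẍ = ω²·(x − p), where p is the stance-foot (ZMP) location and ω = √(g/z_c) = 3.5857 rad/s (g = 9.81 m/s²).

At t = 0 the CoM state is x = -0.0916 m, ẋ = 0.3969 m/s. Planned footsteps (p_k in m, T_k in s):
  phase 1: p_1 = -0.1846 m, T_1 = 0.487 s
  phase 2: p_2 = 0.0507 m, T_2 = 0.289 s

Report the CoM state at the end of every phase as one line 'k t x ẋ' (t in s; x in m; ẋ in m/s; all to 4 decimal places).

phase 1: p=-0.1846, T=0.487, ωT=1.746236, cosh=2.953706, sinh=2.779277; start (x,ẋ)=(-0.091600, 0.396900) → end (x,ẋ)=(0.397732, 2.099132)
phase 2: p=0.0507, T=0.289, ωT=1.036267, cosh=1.586726, sinh=1.231950; start (x,ẋ)=(0.397732, 2.099132) → end (x,ẋ)=(1.322550, 4.863727)

1 0.4870 0.3977 2.0991
2 0.7760 1.3225 4.8637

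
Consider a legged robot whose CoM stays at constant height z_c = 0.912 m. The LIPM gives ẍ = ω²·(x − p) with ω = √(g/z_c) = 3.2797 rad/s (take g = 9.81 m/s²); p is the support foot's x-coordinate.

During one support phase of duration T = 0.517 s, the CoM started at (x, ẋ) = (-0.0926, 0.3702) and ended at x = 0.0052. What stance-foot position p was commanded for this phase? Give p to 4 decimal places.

ωT = 3.2797·0.517 = 1.695605; cosh(ωT) = 2.816715, sinh(ωT) = 2.633227
x(T) = p + (x₀−p)·cosh(ωT) + (ẋ₀/ω)·sinh(ωT) ⇒ p·(1 − cosh) = x(T) − x₀·cosh − (ẋ₀/ω)·sinh
numerator   = 0.0052 − (-0.0926)·2.816715 − (0.3702/3.2797)·2.633227 = -0.031201
denominator = 1 − 2.816715 = -1.816715
p = -0.031201 / -1.816715 = 0.0172

p = 0.0172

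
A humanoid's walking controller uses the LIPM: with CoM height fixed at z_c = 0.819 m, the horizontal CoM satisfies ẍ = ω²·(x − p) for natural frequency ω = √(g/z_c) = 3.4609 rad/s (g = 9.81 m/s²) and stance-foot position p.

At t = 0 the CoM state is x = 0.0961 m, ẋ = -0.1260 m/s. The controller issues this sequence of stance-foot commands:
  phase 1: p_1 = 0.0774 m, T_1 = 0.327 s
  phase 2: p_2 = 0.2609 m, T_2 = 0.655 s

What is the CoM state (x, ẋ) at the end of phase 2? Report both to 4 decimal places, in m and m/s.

x = -0.8979, ẋ = -3.9511

phase 1: p=0.0774, T=0.327, ωT=1.131714, cosh=1.711724, sinh=1.389244; start (x,ẋ)=(0.096100, -0.126000) → end (x,ẋ)=(0.058831, -0.125767)
phase 2: p=0.2609, T=0.655, ωT=2.266890, cosh=4.876487, sinh=4.772853; start (x,ẋ)=(0.058831, -0.125767) → end (x,ẋ)=(-0.897927, -3.951144)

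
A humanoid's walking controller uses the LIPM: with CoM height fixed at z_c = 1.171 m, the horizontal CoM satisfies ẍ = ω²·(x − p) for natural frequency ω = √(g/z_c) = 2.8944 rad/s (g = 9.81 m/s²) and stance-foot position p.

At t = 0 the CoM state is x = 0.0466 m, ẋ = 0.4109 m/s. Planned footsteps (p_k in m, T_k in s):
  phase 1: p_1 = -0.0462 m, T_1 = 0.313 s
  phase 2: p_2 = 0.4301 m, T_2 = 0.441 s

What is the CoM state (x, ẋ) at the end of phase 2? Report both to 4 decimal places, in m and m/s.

x = 0.5483, ẋ = 0.7427

phase 1: p=-0.0462, T=0.313, ωT=0.905947, cosh=1.439217, sinh=1.035058; start (x,ẋ)=(0.046600, 0.410900) → end (x,ẋ)=(0.234300, 0.869391)
phase 2: p=0.4301, T=0.441, ωT=1.276430, cosh=1.931428, sinh=1.652396; start (x,ẋ)=(0.234300, 0.869391) → end (x,ẋ)=(0.548257, 0.742714)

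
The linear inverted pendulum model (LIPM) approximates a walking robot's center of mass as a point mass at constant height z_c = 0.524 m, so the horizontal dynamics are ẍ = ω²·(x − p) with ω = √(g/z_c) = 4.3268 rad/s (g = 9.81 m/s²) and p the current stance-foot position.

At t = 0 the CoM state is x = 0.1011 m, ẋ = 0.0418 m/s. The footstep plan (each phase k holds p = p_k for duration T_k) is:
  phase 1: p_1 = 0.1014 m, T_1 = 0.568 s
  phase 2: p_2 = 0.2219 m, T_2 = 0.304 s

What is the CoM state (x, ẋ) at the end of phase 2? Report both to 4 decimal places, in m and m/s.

x = 0.1848, ẋ = -0.0198

phase 1: p=0.1014, T=0.568, ωT=2.457622, cosh=5.881327, sinh=5.795688; start (x,ẋ)=(0.101100, 0.041800) → end (x,ẋ)=(0.155626, 0.238316)
phase 2: p=0.2219, T=0.304, ωT=1.315347, cosh=1.997213, sinh=1.728832; start (x,ẋ)=(0.155626, 0.238316) → end (x,ẋ)=(0.184760, -0.019780)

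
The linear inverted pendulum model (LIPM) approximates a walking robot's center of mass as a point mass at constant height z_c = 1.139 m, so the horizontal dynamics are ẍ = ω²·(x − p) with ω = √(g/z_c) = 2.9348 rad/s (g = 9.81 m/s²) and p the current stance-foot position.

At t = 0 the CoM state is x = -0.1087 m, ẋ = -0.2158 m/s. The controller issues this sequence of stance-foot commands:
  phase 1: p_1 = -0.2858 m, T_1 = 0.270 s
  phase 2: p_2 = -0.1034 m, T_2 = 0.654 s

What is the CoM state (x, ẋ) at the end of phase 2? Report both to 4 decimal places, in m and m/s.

phase 1: p=-0.2858, T=0.270, ωT=0.792396, cosh=1.330720, sinh=0.877962; start (x,ẋ)=(-0.108700, -0.215800) → end (x,ẋ)=(-0.114687, 0.169154)
phase 2: p=-0.1034, T=0.654, ωT=1.919359, cosh=3.481645, sinh=3.334944; start (x,ẋ)=(-0.114687, 0.169154) → end (x,ẋ)=(0.049519, 0.478461)

x = 0.0495, ẋ = 0.4785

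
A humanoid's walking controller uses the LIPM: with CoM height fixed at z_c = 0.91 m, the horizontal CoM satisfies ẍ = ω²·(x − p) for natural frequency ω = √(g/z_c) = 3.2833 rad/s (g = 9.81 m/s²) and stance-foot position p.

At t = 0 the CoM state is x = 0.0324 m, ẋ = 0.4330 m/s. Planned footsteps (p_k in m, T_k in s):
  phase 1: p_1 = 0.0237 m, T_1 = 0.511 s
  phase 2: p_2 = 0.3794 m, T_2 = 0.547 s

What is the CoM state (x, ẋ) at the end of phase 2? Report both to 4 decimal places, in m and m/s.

phase 1: p=0.0237, T=0.511, ωT=1.677766, cosh=2.770188, sinh=2.583397; start (x,ẋ)=(0.032400, 0.433000) → end (x,ẋ)=(0.388498, 1.273285)
phase 2: p=0.3794, T=0.547, ωT=1.795965, cosh=3.095627, sinh=2.929660; start (x,ẋ)=(0.388498, 1.273285) → end (x,ẋ)=(1.543704, 4.029127)

x = 1.5437, ẋ = 4.0291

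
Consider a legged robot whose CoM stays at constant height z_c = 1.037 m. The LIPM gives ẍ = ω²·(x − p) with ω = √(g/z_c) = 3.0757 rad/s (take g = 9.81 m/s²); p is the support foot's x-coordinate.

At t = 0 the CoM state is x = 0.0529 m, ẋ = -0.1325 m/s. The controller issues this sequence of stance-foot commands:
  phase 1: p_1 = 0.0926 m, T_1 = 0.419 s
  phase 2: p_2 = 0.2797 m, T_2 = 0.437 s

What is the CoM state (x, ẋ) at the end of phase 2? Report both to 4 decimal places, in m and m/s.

x = -0.6791, ẋ = -2.7998

phase 1: p=0.0926, T=0.419, ωT=1.288718, cosh=1.951879, sinh=1.676255; start (x,ẋ)=(0.052900, -0.132500) → end (x,ẋ)=(-0.057102, -0.463303)
phase 2: p=0.2797, T=0.437, ωT=1.344081, cosh=2.047720, sinh=1.786941; start (x,ẋ)=(-0.057102, -0.463303) → end (x,ẋ)=(-0.679149, -2.799811)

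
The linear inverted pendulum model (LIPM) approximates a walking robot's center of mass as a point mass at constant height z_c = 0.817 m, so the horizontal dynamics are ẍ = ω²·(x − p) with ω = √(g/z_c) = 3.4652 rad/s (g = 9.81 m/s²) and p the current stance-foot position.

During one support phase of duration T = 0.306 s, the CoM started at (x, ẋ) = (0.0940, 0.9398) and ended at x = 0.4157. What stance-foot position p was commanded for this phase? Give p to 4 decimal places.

ωT = 3.4652·0.306 = 1.060351; cosh(ωT) = 1.616860, sinh(ωT) = 1.270525
x(T) = p + (x₀−p)·cosh(ωT) + (ẋ₀/ω)·sinh(ωT) ⇒ p·(1 − cosh) = x(T) − x₀·cosh − (ẋ₀/ω)·sinh
numerator   = 0.4157 − (0.0940)·1.616860 − (0.9398/3.4652)·1.270525 = -0.080865
denominator = 1 − 1.616860 = -0.616860
p = -0.080865 / -0.616860 = 0.1311

p = 0.1311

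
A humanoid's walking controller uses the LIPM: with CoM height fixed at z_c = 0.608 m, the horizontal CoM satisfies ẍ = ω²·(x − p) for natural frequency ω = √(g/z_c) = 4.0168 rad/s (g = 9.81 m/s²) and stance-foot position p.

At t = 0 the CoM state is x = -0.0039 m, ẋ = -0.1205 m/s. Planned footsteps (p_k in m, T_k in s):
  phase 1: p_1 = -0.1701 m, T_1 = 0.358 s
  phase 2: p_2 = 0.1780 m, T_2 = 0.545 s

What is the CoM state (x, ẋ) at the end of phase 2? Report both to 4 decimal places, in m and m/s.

phase 1: p=-0.1701, T=0.358, ωT=1.438014, cosh=2.224861, sinh=1.987462; start (x,ẋ)=(-0.003900, -0.120500) → end (x,ẋ)=(0.140050, 1.058719)
phase 2: p=0.1780, T=0.545, ωT=2.189156, cosh=4.519843, sinh=4.407832; start (x,ẋ)=(0.140050, 1.058719) → end (x,ẋ)=(1.168256, 4.113323)

x = 1.1683, ẋ = 4.1133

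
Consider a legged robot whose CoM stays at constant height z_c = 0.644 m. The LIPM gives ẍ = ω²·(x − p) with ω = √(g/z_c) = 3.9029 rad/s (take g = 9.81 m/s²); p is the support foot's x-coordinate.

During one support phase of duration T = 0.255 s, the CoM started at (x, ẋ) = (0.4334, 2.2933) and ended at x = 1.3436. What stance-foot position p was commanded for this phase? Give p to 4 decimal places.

ωT = 3.9029·0.255 = 0.995239; cosh(ωT) = 1.537504, sinh(ωT) = 1.167869
x(T) = p + (x₀−p)·cosh(ωT) + (ẋ₀/ω)·sinh(ωT) ⇒ p·(1 − cosh) = x(T) − x₀·cosh − (ẋ₀/ω)·sinh
numerator   = 1.3436 − (0.4334)·1.537504 − (2.2933/3.9029)·1.167869 = -0.008980
denominator = 1 − 1.537504 = -0.537504
p = -0.008980 / -0.537504 = 0.0167

p = 0.0167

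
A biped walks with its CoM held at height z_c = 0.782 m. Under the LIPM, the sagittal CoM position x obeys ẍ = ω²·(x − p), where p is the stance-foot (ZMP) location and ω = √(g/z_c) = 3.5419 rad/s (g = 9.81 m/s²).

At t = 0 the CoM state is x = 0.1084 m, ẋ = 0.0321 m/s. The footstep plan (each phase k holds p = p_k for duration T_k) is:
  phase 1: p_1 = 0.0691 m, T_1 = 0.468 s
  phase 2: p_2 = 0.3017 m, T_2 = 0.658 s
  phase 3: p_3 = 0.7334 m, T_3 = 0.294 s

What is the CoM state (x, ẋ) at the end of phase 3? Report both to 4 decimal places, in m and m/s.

phase 1: p=0.0691, T=0.468, ωT=1.657609, cosh=2.718673, sinh=2.528079; start (x,ẋ)=(0.108400, 0.032100) → end (x,ẋ)=(0.198856, 0.439170)
phase 2: p=0.3017, T=0.658, ωT=2.330570, cosh=5.190522, sinh=5.093282; start (x,ẋ)=(0.198856, 0.439170) → end (x,ẋ)=(0.399414, 0.424218)
phase 3: p=0.7334, T=0.294, ωT=1.041319, cosh=1.592970, sinh=1.239981; start (x,ẋ)=(0.399414, 0.424218) → end (x,ẋ)=(0.349884, -0.791064)

x = 0.3499, ẋ = -0.7911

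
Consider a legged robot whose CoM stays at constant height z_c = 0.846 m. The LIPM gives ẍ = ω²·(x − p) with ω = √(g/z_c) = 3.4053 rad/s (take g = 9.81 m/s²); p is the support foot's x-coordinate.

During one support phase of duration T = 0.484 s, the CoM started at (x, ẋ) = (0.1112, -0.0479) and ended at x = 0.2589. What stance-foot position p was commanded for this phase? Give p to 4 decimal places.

ωT = 3.4053·0.484 = 1.648165; cosh(ωT) = 2.694919, sinh(ωT) = 2.502516
x(T) = p + (x₀−p)·cosh(ωT) + (ẋ₀/ω)·sinh(ωT) ⇒ p·(1 − cosh) = x(T) − x₀·cosh − (ẋ₀/ω)·sinh
numerator   = 0.2589 − (0.1112)·2.694919 − (-0.0479/3.4053)·2.502516 = -0.005574
denominator = 1 − 2.694919 = -1.694919
p = -0.005574 / -1.694919 = 0.0033

p = 0.0033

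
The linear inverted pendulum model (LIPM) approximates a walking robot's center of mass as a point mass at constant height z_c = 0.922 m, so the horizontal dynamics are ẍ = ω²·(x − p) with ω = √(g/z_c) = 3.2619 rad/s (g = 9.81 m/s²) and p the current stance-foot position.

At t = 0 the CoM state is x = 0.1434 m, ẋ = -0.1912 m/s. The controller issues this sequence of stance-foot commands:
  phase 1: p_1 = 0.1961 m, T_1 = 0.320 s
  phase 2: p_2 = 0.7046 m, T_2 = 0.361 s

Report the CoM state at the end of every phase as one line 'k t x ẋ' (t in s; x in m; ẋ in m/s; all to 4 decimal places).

phase 1: p=0.1961, T=0.320, ωT=1.043808, cosh=1.596061, sinh=1.243950; start (x,ẋ)=(0.143400, -0.191200) → end (x,ẋ)=(0.039072, -0.519005)
phase 2: p=0.7046, T=0.361, ωT=1.177546, cosh=1.777216, sinh=1.469182; start (x,ẋ)=(0.039072, -0.519005) → end (x,ẋ)=(-0.711950, -4.111809)

1 0.3200 0.0391 -0.5190
2 0.6810 -0.7119 -4.1118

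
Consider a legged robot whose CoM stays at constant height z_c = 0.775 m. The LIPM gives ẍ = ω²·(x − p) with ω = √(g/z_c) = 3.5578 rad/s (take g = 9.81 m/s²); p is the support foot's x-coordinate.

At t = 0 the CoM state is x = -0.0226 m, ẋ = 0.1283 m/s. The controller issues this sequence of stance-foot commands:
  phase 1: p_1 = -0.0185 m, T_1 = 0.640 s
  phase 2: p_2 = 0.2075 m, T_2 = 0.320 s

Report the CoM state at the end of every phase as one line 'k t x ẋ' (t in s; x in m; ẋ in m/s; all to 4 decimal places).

1 0.6400 0.1352 0.5615
2 0.9600 0.3042 0.6062

phase 1: p=-0.0185, T=0.640, ωT=2.276992, cosh=4.924954, sinh=4.822362; start (x,ẋ)=(-0.022600, 0.128300) → end (x,ẋ)=(0.135210, 0.561528)
phase 2: p=0.2075, T=0.320, ωT=1.138496, cosh=1.721185, sinh=1.400884; start (x,ẋ)=(0.135210, 0.561528) → end (x,ẋ)=(0.304177, 0.606194)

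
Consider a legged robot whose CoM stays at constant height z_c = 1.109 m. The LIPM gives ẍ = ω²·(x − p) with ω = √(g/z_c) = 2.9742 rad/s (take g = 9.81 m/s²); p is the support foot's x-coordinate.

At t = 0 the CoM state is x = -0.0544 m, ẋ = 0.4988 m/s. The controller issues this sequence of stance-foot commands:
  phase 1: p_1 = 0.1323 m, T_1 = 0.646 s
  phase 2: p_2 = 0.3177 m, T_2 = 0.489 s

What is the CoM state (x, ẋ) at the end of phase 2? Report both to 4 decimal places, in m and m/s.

phase 1: p=0.1323, T=0.646, ωT=1.921333, cosh=3.488235, sinh=3.341823; start (x,ẋ)=(-0.054400, 0.498800) → end (x,ẋ)=(0.041500, -0.115727)
phase 2: p=0.3177, T=0.489, ωT=1.454384, cosh=2.257694, sinh=2.024150; start (x,ẋ)=(0.041500, -0.115727) → end (x,ẋ)=(-0.384635, -1.924060)

x = -0.3846, ẋ = -1.9241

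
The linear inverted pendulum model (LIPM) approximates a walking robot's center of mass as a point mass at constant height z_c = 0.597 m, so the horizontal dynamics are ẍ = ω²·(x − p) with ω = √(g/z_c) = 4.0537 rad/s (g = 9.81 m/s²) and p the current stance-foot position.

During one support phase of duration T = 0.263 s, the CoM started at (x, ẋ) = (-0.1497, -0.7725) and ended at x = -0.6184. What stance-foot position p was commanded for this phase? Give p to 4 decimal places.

ωT = 4.0537·0.263 = 1.066123; cosh(ωT) = 1.624220, sinh(ωT) = 1.279879
x(T) = p + (x₀−p)·cosh(ωT) + (ẋ₀/ω)·sinh(ωT) ⇒ p·(1 − cosh) = x(T) − x₀·cosh − (ẋ₀/ω)·sinh
numerator   = -0.6184 − (-0.1497)·1.624220 − (-0.7725/4.0537)·1.279879 = -0.131352
denominator = 1 − 1.624220 = -0.624220
p = -0.131352 / -0.624220 = 0.2104

p = 0.2104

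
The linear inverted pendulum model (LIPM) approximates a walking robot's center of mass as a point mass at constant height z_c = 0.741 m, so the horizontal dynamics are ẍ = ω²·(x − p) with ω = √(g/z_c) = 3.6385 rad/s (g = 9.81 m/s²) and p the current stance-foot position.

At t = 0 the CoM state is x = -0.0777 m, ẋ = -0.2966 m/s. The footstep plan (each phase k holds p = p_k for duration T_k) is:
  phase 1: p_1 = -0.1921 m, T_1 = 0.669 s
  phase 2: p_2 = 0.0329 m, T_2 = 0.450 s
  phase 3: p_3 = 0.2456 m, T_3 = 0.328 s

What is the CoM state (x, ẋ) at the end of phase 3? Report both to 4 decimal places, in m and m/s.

x = 1.1289, ẋ = 3.4931

phase 1: p=-0.1921, T=0.669, ωT=2.434157, cosh=5.746933, sinh=5.659261; start (x,ẋ)=(-0.077700, -0.296600) → end (x,ẋ)=(0.004023, 0.651095)
phase 2: p=0.0329, T=0.450, ωT=1.637325, cosh=2.667949, sinh=2.473449; start (x,ẋ)=(0.004023, 0.651095) → end (x,ẋ)=(0.398470, 1.477202)
phase 3: p=0.2456, T=0.328, ωT=1.193428, cosh=1.800774, sinh=1.497594; start (x,ẋ)=(0.398470, 1.477202) → end (x,ẋ)=(1.128897, 3.493098)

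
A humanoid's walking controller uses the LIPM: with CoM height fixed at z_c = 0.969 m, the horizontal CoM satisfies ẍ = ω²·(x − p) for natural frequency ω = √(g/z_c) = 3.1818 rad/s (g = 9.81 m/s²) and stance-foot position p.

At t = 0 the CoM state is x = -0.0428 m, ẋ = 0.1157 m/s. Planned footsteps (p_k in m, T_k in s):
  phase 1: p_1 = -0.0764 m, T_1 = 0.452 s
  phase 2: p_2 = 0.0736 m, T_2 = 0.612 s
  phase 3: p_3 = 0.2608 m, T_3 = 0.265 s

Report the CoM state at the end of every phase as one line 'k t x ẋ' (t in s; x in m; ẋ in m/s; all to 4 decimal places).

phase 1: p=-0.0764, T=0.452, ωT=1.438174, cosh=2.225178, sinh=1.987817; start (x,ẋ)=(-0.042800, 0.115700) → end (x,ẋ)=(0.070649, 0.469967)
phase 2: p=0.0736, T=0.612, ωT=1.947262, cosh=3.576065, sinh=3.433401; start (x,ẋ)=(0.070649, 0.469967) → end (x,ẋ)=(0.570178, 1.648397)
phase 3: p=0.2608, T=0.265, ωT=0.843177, cosh=1.377039, sinh=0.946698; start (x,ẋ)=(0.570178, 1.648397) → end (x,ẋ)=(1.177282, 3.201817)

1 0.4520 0.0706 0.4700
2 1.0640 0.5702 1.6484
3 1.3290 1.1773 3.2018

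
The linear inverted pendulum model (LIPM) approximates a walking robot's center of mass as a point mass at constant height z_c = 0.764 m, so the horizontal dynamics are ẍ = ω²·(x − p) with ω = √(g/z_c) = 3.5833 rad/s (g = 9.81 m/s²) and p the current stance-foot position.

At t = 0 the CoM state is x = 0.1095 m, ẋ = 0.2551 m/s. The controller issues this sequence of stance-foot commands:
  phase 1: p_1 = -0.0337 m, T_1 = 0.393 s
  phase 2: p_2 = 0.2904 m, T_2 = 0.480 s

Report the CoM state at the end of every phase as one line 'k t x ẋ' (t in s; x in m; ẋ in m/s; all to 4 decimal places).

1 0.3930 0.4134 1.5390
2 0.8730 1.8056 5.6262

phase 1: p=-0.0337, T=0.393, ωT=1.408237, cosh=2.166657, sinh=1.922083; start (x,ẋ)=(0.109500, 0.255100) → end (x,ẋ)=(0.413401, 1.538990)
phase 2: p=0.2904, T=0.480, ωT=1.719984, cosh=2.881754, sinh=2.702685; start (x,ẋ)=(0.413401, 1.538990) → end (x,ẋ)=(1.805634, 5.626198)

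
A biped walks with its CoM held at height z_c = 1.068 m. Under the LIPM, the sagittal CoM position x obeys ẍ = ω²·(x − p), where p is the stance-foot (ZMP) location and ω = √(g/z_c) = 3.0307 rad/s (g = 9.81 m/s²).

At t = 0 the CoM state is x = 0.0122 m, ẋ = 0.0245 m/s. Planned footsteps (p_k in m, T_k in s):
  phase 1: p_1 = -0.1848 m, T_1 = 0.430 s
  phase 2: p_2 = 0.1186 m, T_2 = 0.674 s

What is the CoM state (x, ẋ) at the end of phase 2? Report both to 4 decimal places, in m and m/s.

x = 1.8432, ẋ = 5.3258

phase 1: p=-0.1848, T=0.430, ωT=1.303201, cosh=1.976361, sinh=1.704700; start (x,ẋ)=(0.012200, 0.024500) → end (x,ẋ)=(0.218324, 1.066208)
phase 2: p=0.1186, T=0.674, ωT=2.042692, cosh=3.920509, sinh=3.790830; start (x,ẋ)=(0.218324, 1.066208) → end (x,ẋ)=(1.843192, 5.325793)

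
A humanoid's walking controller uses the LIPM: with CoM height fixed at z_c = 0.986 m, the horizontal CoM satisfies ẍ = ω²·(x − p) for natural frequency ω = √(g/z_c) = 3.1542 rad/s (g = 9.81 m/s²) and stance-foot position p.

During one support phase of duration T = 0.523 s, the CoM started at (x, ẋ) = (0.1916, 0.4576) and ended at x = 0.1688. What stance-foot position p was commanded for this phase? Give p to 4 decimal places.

p = 0.4191

ωT = 3.1542·0.523 = 1.649647; cosh(ωT) = 2.698629, sinh(ωT) = 2.506511
x(T) = p + (x₀−p)·cosh(ωT) + (ẋ₀/ω)·sinh(ωT) ⇒ p·(1 − cosh) = x(T) − x₀·cosh − (ẋ₀/ω)·sinh
numerator   = 0.1688 − (0.1916)·2.698629 − (0.4576/3.1542)·2.506511 = -0.711893
denominator = 1 − 2.698629 = -1.698629
p = -0.711893 / -1.698629 = 0.4191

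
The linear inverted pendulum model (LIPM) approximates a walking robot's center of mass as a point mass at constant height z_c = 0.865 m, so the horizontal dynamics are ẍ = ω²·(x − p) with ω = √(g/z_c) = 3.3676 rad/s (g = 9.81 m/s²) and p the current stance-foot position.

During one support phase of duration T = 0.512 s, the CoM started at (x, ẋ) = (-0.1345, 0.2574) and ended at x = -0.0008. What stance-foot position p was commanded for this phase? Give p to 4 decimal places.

ωT = 3.3676·0.512 = 1.724211; cosh(ωT) = 2.893205, sinh(ωT) = 2.714891
x(T) = p + (x₀−p)·cosh(ωT) + (ẋ₀/ω)·sinh(ωT) ⇒ p·(1 − cosh) = x(T) − x₀·cosh − (ẋ₀/ω)·sinh
numerator   = -0.0008 − (-0.1345)·2.893205 − (0.2574/3.3676)·2.714891 = 0.180825
denominator = 1 − 2.893205 = -1.893205
p = 0.180825 / -1.893205 = -0.0955

p = -0.0955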